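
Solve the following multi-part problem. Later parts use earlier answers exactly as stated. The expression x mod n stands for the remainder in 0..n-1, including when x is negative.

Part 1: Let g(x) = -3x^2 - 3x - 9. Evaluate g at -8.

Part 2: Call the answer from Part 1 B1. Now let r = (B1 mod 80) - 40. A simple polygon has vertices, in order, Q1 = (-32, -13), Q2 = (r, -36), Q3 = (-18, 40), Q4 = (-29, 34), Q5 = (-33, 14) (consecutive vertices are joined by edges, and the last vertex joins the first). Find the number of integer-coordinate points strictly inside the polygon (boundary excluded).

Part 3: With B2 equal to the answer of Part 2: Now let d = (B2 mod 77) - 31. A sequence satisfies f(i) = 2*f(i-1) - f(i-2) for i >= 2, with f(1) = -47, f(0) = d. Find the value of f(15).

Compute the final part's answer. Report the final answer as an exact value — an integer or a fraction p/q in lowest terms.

-327

Part 1: -3*(-8)^2 - 3*(-8)^1 - 9 = (-192) + (24) + (-9) = -177; answer -177
Part 2: B1 = -177; r = 23; cross terms: (-32*-36 - 23*-13)=1451, (23*40 - -18*-36)=272, (-18*34 - -29*40)=548, (-29*14 - -33*34)=716, (-33*-13 - -32*14)=877; twice the area = |3864| = 3864; area = 1932; boundary points = 1 + 1 + 1 + 4 + 1 = 8; strictly interior points = area - boundary/2 + 1 = 1929; answer 1929
Part 3: B2 = 1929; d = -27; f(2) = 2*(-47) - 1*(-27) = -67; iterating: f(2)=-67, f(3)=-87, f(4)=-107, f(5)=-127, f(6)=-147, f(7)=-167, f(8)=-187, f(9)=-207, f(10)=-227, f(11)=-247, f(12)=-267, f(13)=-287, f(14)=-307, f(15)=-327; answer -327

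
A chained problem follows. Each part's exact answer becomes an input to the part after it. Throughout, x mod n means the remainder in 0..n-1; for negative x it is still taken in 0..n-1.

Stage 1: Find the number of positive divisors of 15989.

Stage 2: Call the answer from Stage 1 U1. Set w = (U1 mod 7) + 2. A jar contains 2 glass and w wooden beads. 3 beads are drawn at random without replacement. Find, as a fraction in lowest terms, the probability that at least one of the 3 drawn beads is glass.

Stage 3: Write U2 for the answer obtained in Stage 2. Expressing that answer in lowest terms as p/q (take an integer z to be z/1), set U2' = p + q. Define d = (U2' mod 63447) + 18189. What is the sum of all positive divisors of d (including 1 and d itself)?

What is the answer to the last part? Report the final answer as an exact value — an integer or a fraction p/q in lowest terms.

33180

Stage 1: 15989 = 59 * 271; number of divisors = (1+1) * (1+1) = 4; answer 4
Stage 2: U1 = 4; w = 6; total draws C(8,3) = 56; complement C(6,3) = 20; favorable 56 - 20 = 36; P = 9/14; answer 9/14
Stage 3: U2 = 9/14; threaded value p + q = 23; d = 18212; 18212 = 2^2 * 29 * 157; sigma = (1 + 2 + 4) * (1 + 29) * (1 + 157) = 7 * 30 * 158 = 33180; answer 33180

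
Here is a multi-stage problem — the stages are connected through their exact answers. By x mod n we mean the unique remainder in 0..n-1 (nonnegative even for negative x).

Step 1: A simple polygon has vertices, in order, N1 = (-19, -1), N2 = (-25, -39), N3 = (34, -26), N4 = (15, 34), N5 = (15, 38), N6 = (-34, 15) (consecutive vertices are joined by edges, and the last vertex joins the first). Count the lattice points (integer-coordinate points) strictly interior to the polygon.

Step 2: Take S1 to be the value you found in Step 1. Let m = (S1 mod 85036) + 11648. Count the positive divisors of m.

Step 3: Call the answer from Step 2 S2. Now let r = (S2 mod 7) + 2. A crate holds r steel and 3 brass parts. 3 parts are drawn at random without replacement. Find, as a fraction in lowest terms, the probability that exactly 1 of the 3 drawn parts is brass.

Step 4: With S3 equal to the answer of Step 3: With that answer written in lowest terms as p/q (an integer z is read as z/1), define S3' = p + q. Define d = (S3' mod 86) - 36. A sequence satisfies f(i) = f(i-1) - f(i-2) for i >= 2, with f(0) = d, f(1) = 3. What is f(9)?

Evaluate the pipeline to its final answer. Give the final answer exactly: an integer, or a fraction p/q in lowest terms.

-7

Step 1: cross terms: (-19*-39 - -25*-1)=716, (-25*-26 - 34*-39)=1976, (34*34 - 15*-26)=1546, (15*38 - 15*34)=60, (15*15 - -34*38)=1517, (-34*-1 - -19*15)=319; twice the area = |6134| = 6134; area = 3067; boundary points = 2 + 1 + 1 + 4 + 1 + 1 = 10; strictly interior points = area - boundary/2 + 1 = 3063; answer 3063
Step 2: S1 = 3063; m = 14711; 14711 = 47 * 313; number of divisors = (1+1) * (1+1) = 4; answer 4
Step 3: S2 = 4; r = 6; total draws C(9,3) = 84; favorable C(3,1)*C(6,2) = 45; P = 15/28; answer 15/28
Step 4: S3 = 15/28; threaded value p + q = 43; d = 7; f(2) = 1*(3) - 1*(7) = -4; iterating: f(2)=-4, f(3)=-7, f(4)=-3, f(5)=4, f(6)=7, f(7)=3, f(8)=-4, f(9)=-7; answer -7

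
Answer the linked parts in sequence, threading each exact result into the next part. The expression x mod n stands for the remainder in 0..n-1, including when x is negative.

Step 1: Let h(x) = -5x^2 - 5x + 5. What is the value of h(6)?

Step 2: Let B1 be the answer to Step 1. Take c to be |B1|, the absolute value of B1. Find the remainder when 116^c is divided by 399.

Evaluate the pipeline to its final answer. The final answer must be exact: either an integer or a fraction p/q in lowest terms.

242

Step 1: -5*(6)^2 - 5*(6)^1 + 5 = (-180) + (-30) + (5) = -205; answer -205
Step 2: B1 = -205; c = 205; squarings mod 399: 116^1=116, 116^2=289, 116^4=130, 116^8=142, 116^16=214, 116^32=310, 116^64=340, 116^128=289; 116^205 = 116^1 * 116^4 * 116^8 * 116^64 * 116^128 = 242 (mod 399); answer 242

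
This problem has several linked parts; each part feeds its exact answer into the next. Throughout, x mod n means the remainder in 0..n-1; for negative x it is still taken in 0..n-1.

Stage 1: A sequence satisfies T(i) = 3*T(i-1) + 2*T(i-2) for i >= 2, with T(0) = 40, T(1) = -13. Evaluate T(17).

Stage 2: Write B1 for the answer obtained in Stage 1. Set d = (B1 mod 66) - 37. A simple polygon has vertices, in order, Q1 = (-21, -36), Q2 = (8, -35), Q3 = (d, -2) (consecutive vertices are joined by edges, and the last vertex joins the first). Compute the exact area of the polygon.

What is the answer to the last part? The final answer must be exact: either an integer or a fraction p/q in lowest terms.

Stage 1: T(2) = 3*(-13) + 2*(40) = 41; iterating: T(2)=41, T(3)=97, T(4)=373, T(5)=1313, T(6)=4685, T(7)=16681, T(8)=59413, T(9)=211601, T(10)=753629, T(11)=2684089, T(12)=9559525, T(13)=34046753, T(14)=121259309, T(15)=431871433, T(16)=1538132917, T(17)=5478141617; answer 5478141617
Stage 2: B1 = 5478141617; d = 10; cross terms: (-21*-35 - 8*-36)=1023, (8*-2 - 10*-35)=334, (10*-36 - -21*-2)=-402; twice the area = |955| = 955; area = 955/2; answer 955/2

955/2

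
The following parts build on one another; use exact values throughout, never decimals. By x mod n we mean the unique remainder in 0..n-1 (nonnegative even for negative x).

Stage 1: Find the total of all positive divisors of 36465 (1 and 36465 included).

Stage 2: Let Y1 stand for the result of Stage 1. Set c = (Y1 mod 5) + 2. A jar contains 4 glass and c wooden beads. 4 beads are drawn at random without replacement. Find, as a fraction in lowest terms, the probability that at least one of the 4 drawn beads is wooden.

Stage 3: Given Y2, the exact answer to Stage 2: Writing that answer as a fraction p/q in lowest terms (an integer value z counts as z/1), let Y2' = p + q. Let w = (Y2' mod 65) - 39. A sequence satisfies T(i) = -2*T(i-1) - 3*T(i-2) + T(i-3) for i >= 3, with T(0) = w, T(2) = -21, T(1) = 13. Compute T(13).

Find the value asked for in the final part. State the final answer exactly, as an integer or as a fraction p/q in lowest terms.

Stage 1: 36465 = 3 * 5 * 11 * 13 * 17; sigma = (1 + 3) * (1 + 5) * (1 + 11) * (1 + 13) * (1 + 17) = 4 * 6 * 12 * 14 * 18 = 72576; answer 72576
Stage 2: Y1 = 72576; c = 3; total draws C(7,4) = 35; complement C(4,4) = 1; favorable 35 - 1 = 34; P = 34/35; answer 34/35
Stage 3: Y2 = 34/35; threaded value p + q = 69; w = -35; T(3) = -2*(-21) - 3*(13) + 1*(-35) = -32; iterating: T(3)=-32, T(4)=140, T(5)=-205, T(6)=-42, T(7)=839, T(8)=-1757, T(9)=955, T(10)=4200, T(11)=-13022, T(12)=14399, T(13)=14468; answer 14468

14468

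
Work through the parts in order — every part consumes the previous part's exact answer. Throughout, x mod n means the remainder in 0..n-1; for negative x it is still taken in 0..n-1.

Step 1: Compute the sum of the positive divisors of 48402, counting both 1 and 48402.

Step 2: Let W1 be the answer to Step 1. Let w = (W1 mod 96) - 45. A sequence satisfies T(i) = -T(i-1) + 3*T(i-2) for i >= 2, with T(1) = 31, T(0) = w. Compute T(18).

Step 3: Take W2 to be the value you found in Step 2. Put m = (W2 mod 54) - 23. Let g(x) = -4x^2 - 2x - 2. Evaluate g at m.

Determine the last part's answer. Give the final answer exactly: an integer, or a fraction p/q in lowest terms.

-554

Step 1: 48402 = 2 * 3^2 * 2689; sigma = (1 + 2) * (1 + 3 + 9) * (1 + 2689) = 3 * 13 * 2690 = 104910; answer 104910
Step 2: W1 = 104910; w = 33; T(2) = -1*(31) + 3*(33) = 68; iterating: T(2)=68, T(3)=25, T(4)=179, T(5)=-104, T(6)=641, T(7)=-953, T(8)=2876, T(9)=-5735, T(10)=14363, T(11)=-31568, T(12)=74657, T(13)=-169361, T(14)=393332, T(15)=-901415, T(16)=2081411, T(17)=-4785656, T(18)=11029889; answer 11029889
Step 3: W2 = 11029889; m = -12; -4*(-12)^2 - 2*(-12)^1 - 2 = (-576) + (24) + (-2) = -554; answer -554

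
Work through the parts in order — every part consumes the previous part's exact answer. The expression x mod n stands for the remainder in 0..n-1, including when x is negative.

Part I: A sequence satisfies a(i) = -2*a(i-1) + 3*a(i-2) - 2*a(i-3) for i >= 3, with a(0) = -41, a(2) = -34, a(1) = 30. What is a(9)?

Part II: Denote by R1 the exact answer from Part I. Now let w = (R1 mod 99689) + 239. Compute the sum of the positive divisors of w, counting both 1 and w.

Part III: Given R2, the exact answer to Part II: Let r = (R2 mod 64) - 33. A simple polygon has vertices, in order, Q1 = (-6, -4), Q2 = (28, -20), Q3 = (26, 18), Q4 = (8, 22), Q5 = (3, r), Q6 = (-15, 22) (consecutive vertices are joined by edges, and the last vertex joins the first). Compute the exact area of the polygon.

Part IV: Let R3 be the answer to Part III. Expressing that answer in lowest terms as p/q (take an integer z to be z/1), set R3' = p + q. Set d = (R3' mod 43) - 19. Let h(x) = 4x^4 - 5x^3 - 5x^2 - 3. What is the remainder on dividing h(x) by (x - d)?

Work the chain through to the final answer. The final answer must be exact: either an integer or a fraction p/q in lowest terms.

Part I: a(3) = -2*(-34) + 3*(30) - 2*(-41) = 240; iterating: a(3)=240, a(4)=-642, a(5)=2072, a(6)=-6550, a(7)=20600, a(8)=-64994, a(9)=204888; answer 204888
Part II: R1 = 204888; w = 5749; 5749 is prime, so its only divisors are 1 and 5749; sigma = 1 + 5749 = 5750; answer 5750
Part III: R2 = 5750; r = 21; cross terms: (-6*-20 - 28*-4)=232, (28*18 - 26*-20)=1024, (26*22 - 8*18)=428, (8*21 - 3*22)=102, (3*22 - -15*21)=381, (-15*-4 - -6*22)=192; twice the area = |2359| = 2359; area = 2359/2; answer 2359/2
Part IV: R3 = 2359/2; threaded value p + q = 2361; d = 20; remainder = value at the root: 4*(20)^4 - 5*(20)^3 - 5*(20)^2 - 3 = (640000) + (-40000) + (-2000) + (-3) = 597997; answer 597997

597997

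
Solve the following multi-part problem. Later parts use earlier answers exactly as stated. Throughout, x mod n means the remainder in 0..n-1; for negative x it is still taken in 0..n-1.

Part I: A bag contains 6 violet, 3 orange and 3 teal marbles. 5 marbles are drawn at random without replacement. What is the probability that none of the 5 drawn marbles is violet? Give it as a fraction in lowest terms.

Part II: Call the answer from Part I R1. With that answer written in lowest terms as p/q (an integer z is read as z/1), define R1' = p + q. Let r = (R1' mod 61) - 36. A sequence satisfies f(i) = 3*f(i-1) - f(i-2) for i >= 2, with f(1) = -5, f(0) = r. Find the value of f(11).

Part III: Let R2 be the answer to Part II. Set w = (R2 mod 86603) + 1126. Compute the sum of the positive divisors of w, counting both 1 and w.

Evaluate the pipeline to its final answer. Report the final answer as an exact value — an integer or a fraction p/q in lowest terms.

Part I: total draws C(12,5) = 792; favorable C(6,5) = 6; P = 1/132; answer 1/132
Part II: R1 = 1/132; threaded value p + q = 133; r = -25; f(2) = 3*(-5) - 1*(-25) = 10; iterating: f(2)=10, f(3)=35, f(4)=95, f(5)=250, f(6)=655, f(7)=1715, f(8)=4490, f(9)=11755, f(10)=30775, f(11)=80570; answer 80570
Part III: R2 = 80570; w = 81696; 81696 = 2^5 * 3 * 23 * 37; sigma = (1 + 2 + 4 + 8 + 16 + 32) * (1 + 3) * (1 + 23) * (1 + 37) = 63 * 4 * 24 * 38 = 229824; answer 229824

229824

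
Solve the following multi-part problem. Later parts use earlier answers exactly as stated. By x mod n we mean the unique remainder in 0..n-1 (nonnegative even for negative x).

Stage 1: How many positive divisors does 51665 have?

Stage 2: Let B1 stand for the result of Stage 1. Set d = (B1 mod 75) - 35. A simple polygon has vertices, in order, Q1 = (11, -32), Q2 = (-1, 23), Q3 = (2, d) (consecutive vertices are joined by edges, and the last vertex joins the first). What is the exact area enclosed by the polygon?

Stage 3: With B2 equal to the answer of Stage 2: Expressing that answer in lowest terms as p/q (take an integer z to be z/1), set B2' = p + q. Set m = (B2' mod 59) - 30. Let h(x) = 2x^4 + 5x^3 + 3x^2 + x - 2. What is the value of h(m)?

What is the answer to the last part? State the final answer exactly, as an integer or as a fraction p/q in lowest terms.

143325

Stage 1: 51665 = 5 * 10333; number of divisors = (1+1) * (1+1) = 4; answer 4
Stage 2: B1 = 4; d = -31; cross terms: (11*23 - -1*-32)=221, (-1*-31 - 2*23)=-15, (2*-32 - 11*-31)=277; twice the area = |483| = 483; area = 483/2; answer 483/2
Stage 3: B2 = 483/2; threaded value p + q = 485; m = -17; 2*(-17)^4 + 5*(-17)^3 + 3*(-17)^2 + 1*(-17)^1 - 2 = (167042) + (-24565) + (867) + (-17) + (-2) = 143325; answer 143325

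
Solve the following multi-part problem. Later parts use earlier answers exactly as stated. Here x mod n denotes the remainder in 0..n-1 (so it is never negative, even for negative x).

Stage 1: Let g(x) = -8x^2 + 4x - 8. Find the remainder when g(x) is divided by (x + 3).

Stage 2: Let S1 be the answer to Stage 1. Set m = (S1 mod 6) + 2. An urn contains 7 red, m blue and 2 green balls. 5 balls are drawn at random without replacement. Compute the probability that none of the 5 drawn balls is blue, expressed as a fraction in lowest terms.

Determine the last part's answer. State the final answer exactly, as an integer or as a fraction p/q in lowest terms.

6/143

Stage 1: remainder = value at the root: -8*(-3)^2 + 4*(-3)^1 - 8 = (-72) + (-12) + (-8) = -92; answer -92
Stage 2: S1 = -92; m = 6; total draws C(15,5) = 3003; favorable C(9,5) = 126; P = 6/143; answer 6/143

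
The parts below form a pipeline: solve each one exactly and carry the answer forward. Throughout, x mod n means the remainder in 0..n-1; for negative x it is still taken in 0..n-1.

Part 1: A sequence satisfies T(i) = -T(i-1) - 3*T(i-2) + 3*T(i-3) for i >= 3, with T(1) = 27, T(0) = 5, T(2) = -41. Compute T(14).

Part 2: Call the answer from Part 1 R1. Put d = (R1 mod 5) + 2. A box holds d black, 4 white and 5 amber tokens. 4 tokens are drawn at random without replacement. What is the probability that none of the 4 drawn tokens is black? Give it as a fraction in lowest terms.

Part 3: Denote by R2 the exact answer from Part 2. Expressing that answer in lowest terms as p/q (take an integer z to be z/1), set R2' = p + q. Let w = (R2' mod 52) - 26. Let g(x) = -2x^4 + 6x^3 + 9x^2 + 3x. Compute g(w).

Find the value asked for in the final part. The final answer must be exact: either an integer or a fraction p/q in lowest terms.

Part 1: T(3) = -1*(-41) - 3*(27) + 3*(5) = -25; iterating: T(3)=-25, T(4)=229, T(5)=-277, T(6)=-485, T(7)=2003, T(8)=-1379, T(9)=-6085, T(10)=16231, T(11)=-2113, T(12)=-64835, T(13)=119867, T(14)=68299; answer 68299
Part 2: R1 = 68299; d = 6; total draws C(15,4) = 1365; favorable C(9,4) = 126; P = 6/65; answer 6/65
Part 3: R2 = 6/65; threaded value p + q = 71; w = -7; -2*(-7)^4 + 6*(-7)^3 + 9*(-7)^2 + 3*(-7)^1 = (-4802) + (-2058) + (441) + (-21) = -6440; answer -6440

-6440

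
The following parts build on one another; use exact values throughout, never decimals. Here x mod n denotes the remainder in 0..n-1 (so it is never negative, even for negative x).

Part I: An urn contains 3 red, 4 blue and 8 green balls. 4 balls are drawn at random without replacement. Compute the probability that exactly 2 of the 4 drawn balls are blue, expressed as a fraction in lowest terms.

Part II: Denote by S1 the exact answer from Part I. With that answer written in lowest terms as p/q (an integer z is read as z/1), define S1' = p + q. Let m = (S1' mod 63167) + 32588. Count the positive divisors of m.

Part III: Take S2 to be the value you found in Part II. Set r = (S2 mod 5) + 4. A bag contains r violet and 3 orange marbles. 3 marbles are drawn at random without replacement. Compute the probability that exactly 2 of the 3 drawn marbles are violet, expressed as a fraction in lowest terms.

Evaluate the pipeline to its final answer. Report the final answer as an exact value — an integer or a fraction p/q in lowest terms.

28/55

Part I: total draws C(15,4) = 1365; favorable C(4,2)*C(11,2) = 330; P = 22/91; answer 22/91
Part II: S1 = 22/91; threaded value p + q = 113; m = 32701; 32701 = 53 * 617; number of divisors = (1+1) * (1+1) = 4; answer 4
Part III: S2 = 4; r = 8; total draws C(11,3) = 165; favorable C(8,2)*C(3,1) = 84; P = 28/55; answer 28/55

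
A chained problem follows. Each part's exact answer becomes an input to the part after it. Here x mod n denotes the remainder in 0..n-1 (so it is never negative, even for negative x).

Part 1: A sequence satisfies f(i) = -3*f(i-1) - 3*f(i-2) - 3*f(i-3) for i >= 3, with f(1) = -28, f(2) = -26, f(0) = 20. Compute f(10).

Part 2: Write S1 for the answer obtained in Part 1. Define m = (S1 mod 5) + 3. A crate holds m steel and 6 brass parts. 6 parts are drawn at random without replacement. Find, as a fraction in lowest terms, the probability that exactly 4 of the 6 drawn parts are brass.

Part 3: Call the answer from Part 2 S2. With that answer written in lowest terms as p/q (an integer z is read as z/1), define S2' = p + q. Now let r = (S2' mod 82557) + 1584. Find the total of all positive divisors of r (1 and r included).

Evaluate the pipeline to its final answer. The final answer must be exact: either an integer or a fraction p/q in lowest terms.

Part 1: f(3) = -3*(-26) - 3*(-28) - 3*(20) = 102; iterating: f(3)=102, f(4)=-144, f(5)=204, f(6)=-486, f(7)=1278, f(8)=-2988, f(9)=6588, f(10)=-14634; answer -14634
Part 2: S1 = -14634; m = 4; total draws C(10,6) = 210; favorable C(6,4)*C(4,2) = 90; P = 3/7; answer 3/7
Part 3: S2 = 3/7; threaded value p + q = 10; r = 1594; 1594 = 2 * 797; sigma = (1 + 2) * (1 + 797) = 3 * 798 = 2394; answer 2394

2394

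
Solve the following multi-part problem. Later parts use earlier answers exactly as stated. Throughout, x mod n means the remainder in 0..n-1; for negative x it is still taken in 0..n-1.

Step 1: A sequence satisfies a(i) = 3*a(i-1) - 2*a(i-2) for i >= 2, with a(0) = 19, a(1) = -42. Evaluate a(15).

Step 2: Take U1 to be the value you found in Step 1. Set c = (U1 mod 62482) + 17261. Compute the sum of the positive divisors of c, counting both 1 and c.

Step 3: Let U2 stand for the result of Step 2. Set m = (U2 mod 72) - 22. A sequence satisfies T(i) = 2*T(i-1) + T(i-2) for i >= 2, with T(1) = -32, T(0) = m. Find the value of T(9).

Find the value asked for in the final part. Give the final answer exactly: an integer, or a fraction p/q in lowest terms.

Step 1: a(2) = 3*(-42) - 2*(19) = -164; iterating: a(2)=-164, a(3)=-408, a(4)=-896, a(5)=-1872, a(6)=-3824, a(7)=-7728, a(8)=-15536, a(9)=-31152, a(10)=-62384, a(11)=-124848, a(12)=-249776, a(13)=-499632, a(14)=-999344, a(15)=-1998768; answer -1998768
Step 2: U1 = -1998768; c = 17917; 17917 = 19 * 23 * 41; sigma = (1 + 19) * (1 + 23) * (1 + 41) = 20 * 24 * 42 = 20160; answer 20160
Step 3: U2 = 20160; m = -22; T(2) = 2*(-32) + 1*(-22) = -86; iterating: T(2)=-86, T(3)=-204, T(4)=-494, T(5)=-1192, T(6)=-2878, T(7)=-6948, T(8)=-16774, T(9)=-40496; answer -40496

-40496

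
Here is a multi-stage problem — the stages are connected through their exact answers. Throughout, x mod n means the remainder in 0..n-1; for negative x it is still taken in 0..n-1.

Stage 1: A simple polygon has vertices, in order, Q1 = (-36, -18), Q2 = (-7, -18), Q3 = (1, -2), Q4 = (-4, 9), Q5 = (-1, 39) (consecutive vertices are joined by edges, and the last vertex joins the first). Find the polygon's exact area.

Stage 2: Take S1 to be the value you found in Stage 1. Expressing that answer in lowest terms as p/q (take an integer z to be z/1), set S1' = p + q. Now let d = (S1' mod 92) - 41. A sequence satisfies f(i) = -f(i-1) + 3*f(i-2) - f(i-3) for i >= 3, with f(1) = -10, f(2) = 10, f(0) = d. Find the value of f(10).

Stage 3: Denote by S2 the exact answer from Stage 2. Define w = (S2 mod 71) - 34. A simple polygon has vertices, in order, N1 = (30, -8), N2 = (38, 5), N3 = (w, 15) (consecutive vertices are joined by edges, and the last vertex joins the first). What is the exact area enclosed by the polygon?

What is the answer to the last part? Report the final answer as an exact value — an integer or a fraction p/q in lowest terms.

639/2

Stage 1: cross terms: (-36*-18 - -7*-18)=522, (-7*-2 - 1*-18)=32, (1*9 - -4*-2)=1, (-4*39 - -1*9)=-147, (-1*-18 - -36*39)=1422; twice the area = |1830| = 1830; area = 915; answer 915
Stage 2: S1 = 915; threaded value p + q = 916; d = 47; f(3) = -1*(10) + 3*(-10) - 1*(47) = -87; iterating: f(3)=-87, f(4)=127, f(5)=-398, f(6)=866, f(7)=-2187, f(8)=5183, f(9)=-12610, f(10)=30346; answer 30346
Stage 3: S2 = 30346; w = -5; cross terms: (30*5 - 38*-8)=454, (38*15 - -5*5)=595, (-5*-8 - 30*15)=-410; twice the area = |639| = 639; area = 639/2; answer 639/2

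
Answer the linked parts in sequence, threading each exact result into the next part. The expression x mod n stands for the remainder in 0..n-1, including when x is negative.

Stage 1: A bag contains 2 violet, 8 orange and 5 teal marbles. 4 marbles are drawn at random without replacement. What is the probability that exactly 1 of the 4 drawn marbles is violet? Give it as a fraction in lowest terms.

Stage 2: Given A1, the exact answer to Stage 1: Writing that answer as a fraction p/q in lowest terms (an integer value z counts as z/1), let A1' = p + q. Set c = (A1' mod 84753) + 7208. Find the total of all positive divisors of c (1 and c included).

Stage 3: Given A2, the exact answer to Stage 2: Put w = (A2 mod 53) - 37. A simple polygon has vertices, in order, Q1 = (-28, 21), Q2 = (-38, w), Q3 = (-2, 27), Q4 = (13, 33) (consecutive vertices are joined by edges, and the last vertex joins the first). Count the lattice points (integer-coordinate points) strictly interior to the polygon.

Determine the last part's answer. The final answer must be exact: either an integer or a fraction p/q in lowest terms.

208

Stage 1: total draws C(15,4) = 1365; favorable C(2,1)*C(13,3) = 572; P = 44/105; answer 44/105
Stage 2: A1 = 44/105; threaded value p + q = 149; c = 7357; 7357 = 7 * 1051; sigma = (1 + 7) * (1 + 1051) = 8 * 1052 = 8416; answer 8416
Stage 3: A2 = 8416; w = 5; cross terms: (-28*5 - -38*21)=658, (-38*27 - -2*5)=-1016, (-2*33 - 13*27)=-417, (13*21 - -28*33)=1197; twice the area = |422| = 422; area = 211; boundary points = 2 + 2 + 3 + 1 = 8; strictly interior points = area - boundary/2 + 1 = 208; answer 208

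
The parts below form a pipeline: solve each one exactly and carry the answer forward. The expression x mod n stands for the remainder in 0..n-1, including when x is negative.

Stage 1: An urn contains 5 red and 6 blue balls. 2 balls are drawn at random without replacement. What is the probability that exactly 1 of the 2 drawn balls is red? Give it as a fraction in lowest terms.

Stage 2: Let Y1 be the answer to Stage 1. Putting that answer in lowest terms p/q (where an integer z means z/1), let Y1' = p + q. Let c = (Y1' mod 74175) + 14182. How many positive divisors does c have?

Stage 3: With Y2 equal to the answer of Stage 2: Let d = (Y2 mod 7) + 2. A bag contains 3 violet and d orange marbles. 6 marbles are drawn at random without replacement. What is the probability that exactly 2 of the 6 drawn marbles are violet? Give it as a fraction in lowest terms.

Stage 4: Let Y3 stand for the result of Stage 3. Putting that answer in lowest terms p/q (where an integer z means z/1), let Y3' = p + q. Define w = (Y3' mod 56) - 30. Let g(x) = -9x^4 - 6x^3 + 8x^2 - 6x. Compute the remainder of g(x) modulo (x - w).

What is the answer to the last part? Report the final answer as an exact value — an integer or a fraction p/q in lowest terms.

Stage 1: total draws C(11,2) = 55; favorable C(5,1)*C(6,1) = 30; P = 6/11; answer 6/11
Stage 2: Y1 = 6/11; threaded value p + q = 17; c = 14199; 14199 = 3 * 4733; number of divisors = (1+1) * (1+1) = 4; answer 4
Stage 3: Y2 = 4; d = 6; total draws C(9,6) = 84; favorable C(3,2)*C(6,4) = 45; P = 15/28; answer 15/28
Stage 4: Y3 = 15/28; threaded value p + q = 43; w = 13; remainder = value at the root: -9*(13)^4 - 6*(13)^3 + 8*(13)^2 - 6*(13)^1 = (-257049) + (-13182) + (1352) + (-78) = -268957; answer -268957

-268957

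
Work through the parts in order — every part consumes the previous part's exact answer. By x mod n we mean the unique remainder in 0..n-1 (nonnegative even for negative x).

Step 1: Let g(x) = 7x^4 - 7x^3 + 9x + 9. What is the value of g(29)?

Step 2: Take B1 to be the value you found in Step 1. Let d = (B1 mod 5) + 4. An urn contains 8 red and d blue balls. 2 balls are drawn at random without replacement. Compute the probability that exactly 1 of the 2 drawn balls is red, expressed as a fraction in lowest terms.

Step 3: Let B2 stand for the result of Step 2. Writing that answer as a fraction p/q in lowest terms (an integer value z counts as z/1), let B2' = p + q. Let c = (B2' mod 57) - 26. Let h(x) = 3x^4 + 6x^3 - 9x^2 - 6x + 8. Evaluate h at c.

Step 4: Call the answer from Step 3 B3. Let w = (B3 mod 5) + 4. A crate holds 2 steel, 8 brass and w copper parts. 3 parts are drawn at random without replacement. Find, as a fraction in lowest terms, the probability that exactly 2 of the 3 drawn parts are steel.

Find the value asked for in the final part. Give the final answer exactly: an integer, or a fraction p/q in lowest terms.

1/35

Step 1: 7*(29)^4 - 7*(29)^3 + 9*(29)^1 + 9 = (4950967) + (-170723) + (261) + (9) = 4780514; answer 4780514
Step 2: B1 = 4780514; d = 8; total draws C(16,2) = 120; favorable C(8,1)*C(8,1) = 64; P = 8/15; answer 8/15
Step 3: B2 = 8/15; threaded value p + q = 23; c = -3; 3*(-3)^4 + 6*(-3)^3 - 9*(-3)^2 - 6*(-3)^1 + 8 = (243) + (-162) + (-81) + (18) + (8) = 26; answer 26
Step 4: B3 = 26; w = 5; total draws C(15,3) = 455; favorable C(2,2)*C(13,1) = 13; P = 1/35; answer 1/35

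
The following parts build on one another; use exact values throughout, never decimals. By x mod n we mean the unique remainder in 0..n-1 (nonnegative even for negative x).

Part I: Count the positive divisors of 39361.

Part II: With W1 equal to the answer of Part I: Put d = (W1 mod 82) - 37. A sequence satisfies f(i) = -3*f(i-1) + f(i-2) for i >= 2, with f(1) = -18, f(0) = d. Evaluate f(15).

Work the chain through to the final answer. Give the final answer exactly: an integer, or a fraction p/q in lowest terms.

-134821881

Part I: 39361 = 7 * 5623; number of divisors = (1+1) * (1+1) = 4; answer 4
Part II: W1 = 4; d = -33; f(2) = -3*(-18) + 1*(-33) = 21; iterating: f(2)=21, f(3)=-81, f(4)=264, f(5)=-873, f(6)=2883, f(7)=-9522, f(8)=31449, f(9)=-103869, f(10)=343056, f(11)=-1133037, f(12)=3742167, f(13)=-12359538, f(14)=40820781, f(15)=-134821881; answer -134821881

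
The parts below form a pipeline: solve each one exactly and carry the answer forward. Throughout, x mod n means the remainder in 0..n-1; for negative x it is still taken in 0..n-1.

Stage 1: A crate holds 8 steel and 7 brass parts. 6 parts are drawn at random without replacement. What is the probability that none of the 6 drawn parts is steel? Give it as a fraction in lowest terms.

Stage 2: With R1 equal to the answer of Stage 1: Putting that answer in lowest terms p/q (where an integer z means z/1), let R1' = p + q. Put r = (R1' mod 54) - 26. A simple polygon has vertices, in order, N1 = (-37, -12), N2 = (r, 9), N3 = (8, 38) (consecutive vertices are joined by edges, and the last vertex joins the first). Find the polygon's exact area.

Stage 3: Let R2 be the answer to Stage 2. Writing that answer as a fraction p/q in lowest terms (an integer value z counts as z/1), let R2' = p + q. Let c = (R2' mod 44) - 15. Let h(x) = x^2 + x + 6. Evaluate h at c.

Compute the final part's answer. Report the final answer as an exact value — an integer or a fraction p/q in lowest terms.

Stage 1: total draws C(15,6) = 5005; favorable C(7,6) = 7; P = 1/715; answer 1/715
Stage 2: R1 = 1/715; threaded value p + q = 716; r = -12; cross terms: (-37*9 - -12*-12)=-477, (-12*38 - 8*9)=-528, (8*-12 - -37*38)=1310; twice the area = |305| = 305; area = 305/2; answer 305/2
Stage 3: R2 = 305/2; threaded value p + q = 307; c = 28; 1*(28)^2 + 1*(28)^1 + 6 = (784) + (28) + (6) = 818; answer 818

818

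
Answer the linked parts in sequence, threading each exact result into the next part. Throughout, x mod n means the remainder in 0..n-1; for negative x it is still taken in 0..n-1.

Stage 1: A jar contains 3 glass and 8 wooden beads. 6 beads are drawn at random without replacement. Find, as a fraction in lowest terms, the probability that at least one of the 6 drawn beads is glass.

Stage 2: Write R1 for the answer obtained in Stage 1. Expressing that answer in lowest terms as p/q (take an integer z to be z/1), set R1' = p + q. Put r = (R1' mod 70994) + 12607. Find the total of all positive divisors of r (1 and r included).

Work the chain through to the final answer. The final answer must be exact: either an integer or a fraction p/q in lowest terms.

12672

Stage 1: total draws C(11,6) = 462; complement C(8,6) = 28; favorable 462 - 28 = 434; P = 31/33; answer 31/33
Stage 2: R1 = 31/33; threaded value p + q = 64; r = 12671; 12671 is prime, so its only divisors are 1 and 12671; sigma = 1 + 12671 = 12672; answer 12672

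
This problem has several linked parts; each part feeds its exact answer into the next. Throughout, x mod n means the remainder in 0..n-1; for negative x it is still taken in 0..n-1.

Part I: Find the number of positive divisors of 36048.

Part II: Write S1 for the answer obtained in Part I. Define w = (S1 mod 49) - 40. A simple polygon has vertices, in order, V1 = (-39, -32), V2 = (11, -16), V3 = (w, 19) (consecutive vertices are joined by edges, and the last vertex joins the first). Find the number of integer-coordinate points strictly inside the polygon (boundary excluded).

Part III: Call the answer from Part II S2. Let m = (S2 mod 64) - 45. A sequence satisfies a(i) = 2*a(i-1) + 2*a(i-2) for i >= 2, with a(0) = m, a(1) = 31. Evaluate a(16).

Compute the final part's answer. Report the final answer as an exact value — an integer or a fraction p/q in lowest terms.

Part I: 36048 = 2^4 * 3 * 751; number of divisors = (4+1) * (1+1) * (1+1) = 20; answer 20
Part II: S1 = 20; w = -20; cross terms: (-39*-16 - 11*-32)=976, (11*19 - -20*-16)=-111, (-20*-32 - -39*19)=1381; twice the area = |2246| = 2246; area = 1123; boundary points = 2 + 1 + 1 = 4; strictly interior points = area - boundary/2 + 1 = 1122; answer 1122
Part III: S2 = 1122; m = -11; a(2) = 2*(31) + 2*(-11) = 40; iterating: a(2)=40, a(3)=142, a(4)=364, a(5)=1012, a(6)=2752, a(7)=7528, a(8)=20560, a(9)=56176, a(10)=153472, a(11)=419296, a(12)=1145536, a(13)=3129664, a(14)=8550400, a(15)=23360128, a(16)=63821056; answer 63821056

63821056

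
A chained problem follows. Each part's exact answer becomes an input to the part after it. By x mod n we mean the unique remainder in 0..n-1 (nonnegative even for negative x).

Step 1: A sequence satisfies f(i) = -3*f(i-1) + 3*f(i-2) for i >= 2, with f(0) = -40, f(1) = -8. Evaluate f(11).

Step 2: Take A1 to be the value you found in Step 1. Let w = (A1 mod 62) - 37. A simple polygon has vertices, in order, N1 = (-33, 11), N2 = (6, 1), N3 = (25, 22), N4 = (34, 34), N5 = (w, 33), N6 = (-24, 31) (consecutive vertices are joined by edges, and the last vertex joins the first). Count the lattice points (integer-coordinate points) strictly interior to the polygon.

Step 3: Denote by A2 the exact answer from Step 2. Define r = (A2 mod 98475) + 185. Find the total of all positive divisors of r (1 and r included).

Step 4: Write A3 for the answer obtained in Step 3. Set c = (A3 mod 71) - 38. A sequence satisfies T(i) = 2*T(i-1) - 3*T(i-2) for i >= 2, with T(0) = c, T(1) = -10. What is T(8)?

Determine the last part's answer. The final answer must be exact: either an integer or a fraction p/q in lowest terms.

Step 1: f(2) = -3*(-8) + 3*(-40) = -96; iterating: f(2)=-96, f(3)=264, f(4)=-1080, f(5)=4032, f(6)=-15336, f(7)=58104, f(8)=-220320, f(9)=835272, f(10)=-3166776, f(11)=12006144; answer 12006144
Step 2: A1 = 12006144; w = -7; cross terms: (-33*1 - 6*11)=-99, (6*22 - 25*1)=107, (25*34 - 34*22)=102, (34*33 - -7*34)=1360, (-7*31 - -24*33)=575, (-24*11 - -33*31)=759; twice the area = |2804| = 2804; area = 1402; boundary points = 1 + 1 + 3 + 1 + 1 + 1 = 8; strictly interior points = area - boundary/2 + 1 = 1399; answer 1399
Step 3: A2 = 1399; r = 1584; 1584 = 2^4 * 3^2 * 11; sigma = (1 + 2 + 4 + 8 + 16) * (1 + 3 + 9) * (1 + 11) = 31 * 13 * 12 = 4836; answer 4836
Step 4: A3 = 4836; c = -30; T(2) = 2*(-10) - 3*(-30) = 70; iterating: T(2)=70, T(3)=170, T(4)=130, T(5)=-250, T(6)=-890, T(7)=-1030, T(8)=610; answer 610

610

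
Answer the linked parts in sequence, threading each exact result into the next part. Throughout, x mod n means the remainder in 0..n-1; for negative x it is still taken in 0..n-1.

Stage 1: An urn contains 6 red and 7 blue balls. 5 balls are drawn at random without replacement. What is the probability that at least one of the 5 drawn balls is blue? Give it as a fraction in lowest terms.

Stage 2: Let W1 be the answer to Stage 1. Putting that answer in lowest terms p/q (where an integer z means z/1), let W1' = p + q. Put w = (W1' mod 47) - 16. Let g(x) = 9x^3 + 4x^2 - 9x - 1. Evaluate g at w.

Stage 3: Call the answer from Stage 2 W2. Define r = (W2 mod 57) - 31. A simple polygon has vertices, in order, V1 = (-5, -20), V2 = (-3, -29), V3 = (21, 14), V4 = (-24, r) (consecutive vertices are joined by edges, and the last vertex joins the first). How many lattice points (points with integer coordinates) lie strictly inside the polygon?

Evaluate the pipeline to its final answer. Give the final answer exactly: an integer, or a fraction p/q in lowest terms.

Stage 1: total draws C(13,5) = 1287; complement C(6,5) = 6; favorable 1287 - 6 = 1281; P = 427/429; answer 427/429
Stage 2: W1 = 427/429; threaded value p + q = 856; w = -6; 9*(-6)^3 + 4*(-6)^2 - 9*(-6)^1 - 1 = (-1944) + (144) + (54) + (-1) = -1747; answer -1747
Stage 3: W2 = -1747; r = -11; cross terms: (-5*-29 - -3*-20)=85, (-3*14 - 21*-29)=567, (21*-11 - -24*14)=105, (-24*-20 - -5*-11)=425; twice the area = |1182| = 1182; area = 591; boundary points = 1 + 1 + 5 + 1 = 8; strictly interior points = area - boundary/2 + 1 = 588; answer 588

588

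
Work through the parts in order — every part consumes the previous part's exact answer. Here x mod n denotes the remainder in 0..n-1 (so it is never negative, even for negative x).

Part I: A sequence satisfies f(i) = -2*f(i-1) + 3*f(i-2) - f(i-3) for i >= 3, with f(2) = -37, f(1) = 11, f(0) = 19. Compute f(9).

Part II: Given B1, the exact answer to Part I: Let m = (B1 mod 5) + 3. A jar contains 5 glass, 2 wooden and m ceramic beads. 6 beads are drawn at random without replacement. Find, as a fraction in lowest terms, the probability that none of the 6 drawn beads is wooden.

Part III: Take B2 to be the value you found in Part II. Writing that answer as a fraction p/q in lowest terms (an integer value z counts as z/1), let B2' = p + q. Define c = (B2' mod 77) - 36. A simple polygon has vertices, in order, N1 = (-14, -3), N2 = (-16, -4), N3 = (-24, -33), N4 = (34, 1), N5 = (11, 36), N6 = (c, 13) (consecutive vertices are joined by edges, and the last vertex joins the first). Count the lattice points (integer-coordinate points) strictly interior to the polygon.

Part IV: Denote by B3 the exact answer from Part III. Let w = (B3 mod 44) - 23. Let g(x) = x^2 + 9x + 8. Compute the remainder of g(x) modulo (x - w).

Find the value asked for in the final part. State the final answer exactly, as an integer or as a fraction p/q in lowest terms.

60

Part I: f(3) = -2*(-37) + 3*(11) - 1*(19) = 88; iterating: f(3)=88, f(4)=-298, f(5)=897, f(6)=-2776, f(7)=8541, f(8)=-26307, f(9)=81013; answer 81013
Part II: B1 = 81013; m = 6; total draws C(13,6) = 1716; favorable C(11,6) = 462; P = 7/26; answer 7/26
Part III: B2 = 7/26; threaded value p + q = 33; c = -3; cross terms: (-14*-4 - -16*-3)=8, (-16*-33 - -24*-4)=432, (-24*1 - 34*-33)=1098, (34*36 - 11*1)=1213, (11*13 - -3*36)=251, (-3*-3 - -14*13)=191; twice the area = |3193| = 3193; area = 3193/2; boundary points = 1 + 1 + 2 + 1 + 1 + 1 = 7; strictly interior points = area - boundary/2 + 1 = 1594; answer 1594
Part IV: B3 = 1594; w = -13; remainder = value at the root: 1*(-13)^2 + 9*(-13)^1 + 8 = (169) + (-117) + (8) = 60; answer 60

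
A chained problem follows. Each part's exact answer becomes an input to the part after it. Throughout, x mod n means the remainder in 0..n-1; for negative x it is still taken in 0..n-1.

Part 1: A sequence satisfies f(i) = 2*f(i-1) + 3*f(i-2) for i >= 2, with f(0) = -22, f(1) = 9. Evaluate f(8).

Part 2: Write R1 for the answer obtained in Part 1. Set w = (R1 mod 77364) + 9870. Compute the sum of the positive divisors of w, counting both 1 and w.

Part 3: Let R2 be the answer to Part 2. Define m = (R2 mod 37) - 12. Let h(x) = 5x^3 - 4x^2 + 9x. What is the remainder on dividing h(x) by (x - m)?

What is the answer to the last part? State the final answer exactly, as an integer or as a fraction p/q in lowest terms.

Part 1: f(2) = 2*(9) + 3*(-22) = -48; iterating: f(2)=-48, f(3)=-69, f(4)=-282, f(5)=-771, f(6)=-2388, f(7)=-7089, f(8)=-21342; answer -21342
Part 2: R1 = -21342; w = 65892; 65892 = 2^2 * 3 * 17^2 * 19; sigma = (1 + 2 + 4) * (1 + 3) * (1 + 17 + 289) * (1 + 19) = 7 * 4 * 307 * 20 = 171920; answer 171920
Part 3: R2 = 171920; m = 6; remainder = value at the root: 5*(6)^3 - 4*(6)^2 + 9*(6)^1 = (1080) + (-144) + (54) = 990; answer 990

990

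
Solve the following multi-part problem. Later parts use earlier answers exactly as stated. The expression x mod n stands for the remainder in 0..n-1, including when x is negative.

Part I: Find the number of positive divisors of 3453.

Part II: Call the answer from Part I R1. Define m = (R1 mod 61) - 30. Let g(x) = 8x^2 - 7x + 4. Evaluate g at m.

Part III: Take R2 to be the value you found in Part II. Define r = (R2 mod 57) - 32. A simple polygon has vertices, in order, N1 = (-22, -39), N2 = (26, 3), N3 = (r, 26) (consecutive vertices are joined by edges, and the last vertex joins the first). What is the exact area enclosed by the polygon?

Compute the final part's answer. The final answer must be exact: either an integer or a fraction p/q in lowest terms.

Part I: 3453 = 3 * 1151; number of divisors = (1+1) * (1+1) = 4; answer 4
Part II: R1 = 4; m = -26; 8*(-26)^2 - 7*(-26)^1 + 4 = (5408) + (182) + (4) = 5594; answer 5594
Part III: R2 = 5594; r = -24; cross terms: (-22*3 - 26*-39)=948, (26*26 - -24*3)=748, (-24*-39 - -22*26)=1508; twice the area = |3204| = 3204; area = 1602; answer 1602

1602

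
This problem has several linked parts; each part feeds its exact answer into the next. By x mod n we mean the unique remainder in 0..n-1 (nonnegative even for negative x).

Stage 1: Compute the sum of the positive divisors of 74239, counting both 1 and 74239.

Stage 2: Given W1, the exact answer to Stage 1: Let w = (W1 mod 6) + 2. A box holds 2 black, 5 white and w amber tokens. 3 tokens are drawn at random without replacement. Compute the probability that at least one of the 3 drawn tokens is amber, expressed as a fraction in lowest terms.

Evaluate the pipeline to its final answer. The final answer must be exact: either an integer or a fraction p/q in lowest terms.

Stage 1: 74239 = 11 * 17 * 397; sigma = (1 + 11) * (1 + 17) * (1 + 397) = 12 * 18 * 398 = 85968; answer 85968
Stage 2: W1 = 85968; w = 2; total draws C(9,3) = 84; complement C(7,3) = 35; favorable 84 - 35 = 49; P = 7/12; answer 7/12

7/12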